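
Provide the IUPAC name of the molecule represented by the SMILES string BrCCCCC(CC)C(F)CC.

The parent chain contains 8 carbons (octane).
Choose the numbering such that the substituent locant set {1,5,6} is lower than {3,4,8} at the first point of difference.
This places a bromo group at C-1; an ethyl group at C-5; a fluoro group at C-6.
Substituent prefixes are cited in alphabetical order (multiplying prefixes like di-/tri- are ignored for ordering).
The name is 1-bromo-5-ethyl-6-fluorooctane.

1-bromo-5-ethyl-6-fluorooctane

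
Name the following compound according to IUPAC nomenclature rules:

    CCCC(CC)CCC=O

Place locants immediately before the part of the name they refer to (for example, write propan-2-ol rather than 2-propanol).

The longest chain bearing the –CHO group is 7 carbons long (heptane).
An aldehyde (terminal –CHO) is the principal characteristic group, giving the suffix -al.
The numbering direction is chosen so that the aldehyde carbon is C-1 by definition.
With this numbering: an ethyl group at C-4.
Assembling the pieces gives 4-ethylheptanal.

4-ethylheptanal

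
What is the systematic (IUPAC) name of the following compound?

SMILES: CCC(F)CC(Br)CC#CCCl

5-bromo-1-chloro-7-fluoronon-2-yne

The longest carbon chain that includes the multiple bond has 9 carbons, so the parent hydride is nonane.
A C≡C triple bond in the chain gives the infix -yne-.
Choose the numbering such that numbering from this end puts the triple bond at C-2 rather than C-7.
With this numbering: the triple bond between C-2 and C-3; a bromo group at C-5; a chloro group at C-1; a fluoro group at C-7.
Substituent prefixes are cited in alphabetical order (multiplying prefixes like di-/tri- are ignored for ordering).
Assembling the pieces gives 5-bromo-1-chloro-7-fluoronon-2-yne.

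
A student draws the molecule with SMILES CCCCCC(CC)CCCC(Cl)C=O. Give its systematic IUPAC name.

The longest chain bearing the –CHO group is 11 carbons long (undecane).
The highest-priority functional group is an aldehyde (terminal –CHO), so the name ends in -al.
The numbering direction is chosen so that the aldehyde carbon is C-1 by definition.
With this numbering: a chloro group at C-2; an ethyl group at C-6.
The substituents are ordered alphabetically, ignoring any di-/tri- multipliers.
Putting it together: 2-chloro-6-ethylundecanal.

2-chloro-6-ethylundecanal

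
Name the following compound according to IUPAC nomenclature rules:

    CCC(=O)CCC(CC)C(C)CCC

6-ethyl-7-methyldecan-3-one

The longest chain bearing the carbonyl is 10 carbons long (decane).
The principal characteristic group is a ketone (C=O on an internal carbon), named with the suffix -one.
Number the chain so that numbering from this end puts the carbonyl group at C-3 rather than C-8.
That gives the carbonyl at C-3; an ethyl group at C-6; a methyl group at C-7.
Prefixes are listed alphabetically: ethyl, methyl.
The name is 6-ethyl-7-methyldecan-3-one.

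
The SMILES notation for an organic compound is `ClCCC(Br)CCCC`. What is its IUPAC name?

3-bromo-1-chloroheptane

The longest continuous carbon chain has 7 atoms, so the parent hydride is heptane.
Number the chain so that the substituent locant set {1,3} is lower than {5,7} at the first point of difference.
This places a bromo group at C-3; a chloro group at C-1.
The substituents are ordered alphabetically, ignoring any di-/tri- multipliers.
Assembling the pieces gives 3-bromo-1-chloroheptane.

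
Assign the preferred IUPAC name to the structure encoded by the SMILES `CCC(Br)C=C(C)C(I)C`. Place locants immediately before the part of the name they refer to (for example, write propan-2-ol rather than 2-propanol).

The longest chain bearing the multiple bond is 7 carbons long (heptane).
The chain contains a C=C double bond, so the unsaturation ending is -ene.
The numbering direction is chosen so that numbering from this end puts the double bond at C-3 rather than C-4.
This places the double bond between C-3 and C-4; a bromo group at C-5; an iodo group at C-2; a methyl group at C-3.
Prefixes are listed alphabetically: bromo, iodo, methyl.
The name is 5-bromo-2-iodo-3-methylhept-3-ene.

5-bromo-2-iodo-3-methylhept-3-ene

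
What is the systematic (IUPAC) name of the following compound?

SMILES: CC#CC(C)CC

The longest carbon chain that includes the multiple bond has 6 carbons, so the parent hydride is hexane.
The chain contains a C≡C triple bond, so the unsaturation ending is -yne.
Choose the numbering such that numbering from this end puts the triple bond at C-2 rather than C-4.
With this numbering: the triple bond between C-2 and C-3; a methyl group at C-4.
Assembling the pieces gives 4-methylhex-2-yne.

4-methylhex-2-yne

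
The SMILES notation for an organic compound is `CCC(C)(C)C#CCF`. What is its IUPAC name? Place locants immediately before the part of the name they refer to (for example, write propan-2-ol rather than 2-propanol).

1-fluoro-4,4-dimethylhex-2-yne

The longest chain bearing the multiple bond is 6 carbons long (hexane).
A C≡C triple bond in the chain gives the infix -yne-.
Number the chain so that numbering from this end puts the triple bond at C-2 rather than C-4.
That gives the triple bond between C-2 and C-3; a fluoro group at C-1; two methyl groups at C-4.
Substituent prefixes are cited in alphabetical order (multiplying prefixes like di-/tri- are ignored for ordering).
The name is 1-fluoro-4,4-dimethylhex-2-yne.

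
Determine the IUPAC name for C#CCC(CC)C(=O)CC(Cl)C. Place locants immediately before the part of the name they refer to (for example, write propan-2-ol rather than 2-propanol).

2-chloro-5-ethyloct-7-yn-4-one

The longest chain bearing the carbonyl and the multiple bond is 8 carbons long (octane).
The highest-priority functional group is a ketone (C=O on an internal carbon), so the name ends in -one.
There is one C≡C triple bond, indicated by the ending -yne.
Choose the numbering such that numbering from this end puts the carbonyl group at C-4 rather than C-5.
That gives the carbonyl at C-4; the triple bond between C-7 and C-8; a chloro group at C-2; an ethyl group at C-5.
Prefixes are listed alphabetically: chloro, ethyl.
Assembling the pieces gives 2-chloro-5-ethyloct-7-yn-4-one.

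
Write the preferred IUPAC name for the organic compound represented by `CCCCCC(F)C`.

2-fluoroheptane

The parent chain contains 7 carbons (heptane).
Number the chain so that the substituent locant set {2} is lower than {6} at the first point of difference.
With this numbering: a fluoro group at C-2.
Putting it together: 2-fluoroheptane.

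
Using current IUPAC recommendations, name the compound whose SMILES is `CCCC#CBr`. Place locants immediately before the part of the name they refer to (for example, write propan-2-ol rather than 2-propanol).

1-bromopent-1-yne

Counting along the main chain through the multiple bond gives 5 carbons: the parent is pentane.
The chain contains a C≡C triple bond, so the unsaturation ending is -yne.
Number the chain so that numbering from this end puts the triple bond at C-1 rather than C-4.
With this numbering: the triple bond between C-1 and C-2; a bromo group at C-1.
Putting it together: 1-bromopent-1-yne.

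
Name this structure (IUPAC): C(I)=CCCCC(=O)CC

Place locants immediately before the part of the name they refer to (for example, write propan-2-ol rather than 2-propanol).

The longest carbon chain that includes the carbonyl and the multiple bond has 8 carbons, so the parent hydride is octane.
The principal characteristic group is a ketone (C=O on an internal carbon), named with the suffix -one.
A C=C double bond in the chain gives the infix -ene-.
Number the chain so that numbering from this end puts the carbonyl group at C-3 rather than C-6.
With this numbering: the carbonyl at C-3; the double bond between C-7 and C-8; an iodo group at C-8.
Assembling the pieces gives 8-iodooct-7-en-3-one.

8-iodooct-7-en-3-one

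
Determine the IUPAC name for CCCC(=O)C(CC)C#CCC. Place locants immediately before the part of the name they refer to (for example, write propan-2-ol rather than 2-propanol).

5-ethylnon-6-yn-4-one

The longest carbon chain that includes the carbonyl and the multiple bond has 9 carbons, so the parent hydride is nonane.
The principal characteristic group is a ketone (C=O on an internal carbon), named with the suffix -one.
The chain contains a C≡C triple bond, so the unsaturation ending is -yne.
The numbering direction is chosen so that numbering from this end puts the carbonyl group at C-4 rather than C-6.
With this numbering: the carbonyl at C-4; the triple bond between C-6 and C-7; an ethyl group at C-5.
The name is 5-ethylnon-6-yn-4-one.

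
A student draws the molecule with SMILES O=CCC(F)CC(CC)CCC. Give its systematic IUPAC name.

5-ethyl-3-fluorooctanal

The longest carbon chain that includes the –CHO group has 8 carbons, so the parent hydride is octane.
The highest-priority functional group is an aldehyde (terminal –CHO), so the name ends in -al.
Number the chain so that the aldehyde carbon is C-1 by definition.
That gives an ethyl group at C-5; a fluoro group at C-3.
Prefixes are listed alphabetically: ethyl, fluoro.
The name is 5-ethyl-3-fluorooctanal.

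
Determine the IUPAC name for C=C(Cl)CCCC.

The longest chain bearing the multiple bond is 6 carbons long (hexane).
The chain contains a C=C double bond, so the unsaturation ending is -ene.
The numbering direction is chosen so that numbering from this end puts the double bond at C-1 rather than C-5.
This places the double bond between C-1 and C-2; a chloro group at C-2.
Putting it together: 2-chlorohex-1-ene.

2-chlorohex-1-ene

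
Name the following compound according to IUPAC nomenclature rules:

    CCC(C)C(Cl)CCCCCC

The longest carbon chain is 10 atoms: the parent is decane.
Choose the numbering such that the substituent locant set {3,4} is lower than {7,8} at the first point of difference.
With this numbering: a chloro group at C-4; a methyl group at C-3.
The substituents are ordered alphabetically, ignoring any di-/tri- multipliers.
Assembling the pieces gives 4-chloro-3-methyldecane.

4-chloro-3-methyldecane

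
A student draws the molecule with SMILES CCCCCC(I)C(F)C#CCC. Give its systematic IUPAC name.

5-fluoro-6-iodoundec-3-yne

The longest carbon chain that includes the multiple bond has 11 carbons, so the parent hydride is undecane.
The chain contains a C≡C triple bond, so the unsaturation ending is -yne.
The numbering direction is chosen so that numbering from this end puts the triple bond at C-3 rather than C-8.
This places the triple bond between C-3 and C-4; a fluoro group at C-5; an iodo group at C-6.
The substituents are ordered alphabetically, ignoring any di-/tri- multipliers.
Assembling the pieces gives 5-fluoro-6-iodoundec-3-yne.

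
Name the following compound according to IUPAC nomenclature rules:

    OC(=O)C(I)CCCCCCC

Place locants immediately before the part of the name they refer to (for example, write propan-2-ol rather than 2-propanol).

The longest chain bearing the –COOH group is 9 carbons long (nonane).
The principal characteristic group is a carboxylic acid (terminal –COOH), named with the suffix -oic acid.
Choose the numbering such that the carboxylic acid carbon is C-1 by definition.
That gives an iodo group at C-2.
Putting it together: 2-iodononanoic acid.

2-iodononanoic acid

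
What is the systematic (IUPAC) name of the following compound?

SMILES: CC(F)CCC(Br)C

The parent chain contains 6 carbons (hexane).
Number the chain so that the locant sets are identical either way, so the alphabetically earlier bromo substituent takes the lower locant (2 rather than 5).
With this numbering: a bromo group at C-2; a fluoro group at C-5.
The substituents are ordered alphabetically, ignoring any di-/tri- multipliers.
Assembling the pieces gives 2-bromo-5-fluorohexane.

2-bromo-5-fluorohexane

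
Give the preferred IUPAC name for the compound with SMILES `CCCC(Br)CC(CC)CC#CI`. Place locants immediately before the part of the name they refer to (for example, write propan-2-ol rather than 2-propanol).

6-bromo-4-ethyl-1-iodonon-1-yne

The longest carbon chain that includes the multiple bond has 9 carbons, so the parent hydride is nonane.
A C≡C triple bond in the chain gives the infix -yne-.
The numbering direction is chosen so that numbering from this end puts the triple bond at C-1 rather than C-8.
That gives the triple bond between C-1 and C-2; a bromo group at C-6; an ethyl group at C-4; an iodo group at C-1.
Prefixes are listed alphabetically: bromo, ethyl, iodo.
The name is 6-bromo-4-ethyl-1-iodonon-1-yne.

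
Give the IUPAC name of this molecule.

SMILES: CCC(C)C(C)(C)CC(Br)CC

The longest carbon chain is 8 atoms: the parent is octane.
Choose the numbering such that the substituent locant set {3,4,4,6} is lower than {3,5,5,6} at the first point of difference.
That gives a bromo group at C-6; methyl groups at C-3 and C-4 (×2).
The substituents are ordered alphabetically, ignoring any di-/tri- multipliers.
Putting it together: 6-bromo-3,4,4-trimethyloctane.

6-bromo-3,4,4-trimethyloctane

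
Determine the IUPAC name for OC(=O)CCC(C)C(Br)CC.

5-bromo-4-methylheptanoic acid

Counting along the main chain through the –COOH group gives 7 carbons: the parent is heptane.
The highest-priority functional group is a carboxylic acid (terminal –COOH), so the name ends in -oic acid.
Number the chain so that the carboxylic acid carbon is C-1 by definition.
With this numbering: a bromo group at C-5; a methyl group at C-4.
The substituents are ordered alphabetically, ignoring any di-/tri- multipliers.
Putting it together: 5-bromo-4-methylheptanoic acid.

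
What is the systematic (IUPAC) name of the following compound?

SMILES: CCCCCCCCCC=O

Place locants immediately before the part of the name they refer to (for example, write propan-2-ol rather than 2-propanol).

Counting along the main chain through the –CHO group gives 10 carbons: the parent is decane.
An aldehyde (terminal –CHO) is the principal characteristic group, giving the suffix -al.
Choose the numbering such that the aldehyde carbon is C-1 by definition.
The name is decanal.

decanal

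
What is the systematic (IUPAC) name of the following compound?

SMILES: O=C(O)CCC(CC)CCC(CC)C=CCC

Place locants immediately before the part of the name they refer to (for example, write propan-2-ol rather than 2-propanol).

The longest chain bearing the –COOH group and the multiple bond is 11 carbons long (undecane).
The highest-priority functional group is a carboxylic acid (terminal –COOH), so the name ends in -oic acid.
The chain contains a C=C double bond, so the unsaturation ending is -ene.
The numbering direction is chosen so that the carboxylic acid carbon is C-1 by definition.
That gives the double bond between C-8 and C-9; ethyl groups at C-4 and C-7.
Putting it together: 4,7-diethylundec-8-enoic acid.

4,7-diethylundec-8-enoic acid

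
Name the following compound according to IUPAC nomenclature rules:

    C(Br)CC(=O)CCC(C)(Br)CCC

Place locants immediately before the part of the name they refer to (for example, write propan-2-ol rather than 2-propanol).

1,6-dibromo-6-methylnonan-3-one

The longest chain bearing the carbonyl is 9 carbons long (nonane).
The principal characteristic group is a ketone (C=O on an internal carbon), named with the suffix -one.
The numbering direction is chosen so that numbering from this end puts the carbonyl group at C-3 rather than C-7.
With this numbering: the carbonyl at C-3; bromo groups at C-1 and C-6; a methyl group at C-6.
Prefixes are listed alphabetically: bromo, methyl.
Putting it together: 1,6-dibromo-6-methylnonan-3-one.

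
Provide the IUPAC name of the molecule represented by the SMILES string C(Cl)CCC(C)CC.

1-chloro-4-methylhexane

The longest continuous carbon chain has 6 atoms, so the parent hydride is hexane.
Number the chain so that the substituent locant set {1,4} is lower than {3,6} at the first point of difference.
That gives a chloro group at C-1; a methyl group at C-4.
Substituent prefixes are cited in alphabetical order (multiplying prefixes like di-/tri- are ignored for ordering).
Putting it together: 1-chloro-4-methylhexane.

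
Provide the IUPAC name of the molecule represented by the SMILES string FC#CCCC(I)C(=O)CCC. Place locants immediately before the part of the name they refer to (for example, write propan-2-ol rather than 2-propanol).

9-fluoro-5-iodonon-8-yn-4-one

The longest carbon chain that includes the carbonyl and the multiple bond has 9 carbons, so the parent hydride is nonane.
The principal characteristic group is a ketone (C=O on an internal carbon), named with the suffix -one.
There is one C≡C triple bond, indicated by the ending -yne.
The numbering direction is chosen so that numbering from this end puts the carbonyl group at C-4 rather than C-6.
This places the carbonyl at C-4; the triple bond between C-8 and C-9; a fluoro group at C-9; an iodo group at C-5.
The substituents are ordered alphabetically, ignoring any di-/tri- multipliers.
Putting it together: 9-fluoro-5-iodonon-8-yn-4-one.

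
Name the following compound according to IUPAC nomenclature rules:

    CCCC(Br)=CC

3-bromohex-2-ene

Counting along the main chain through the multiple bond gives 6 carbons: the parent is hexane.
A C=C double bond in the chain gives the infix -ene-.
Choose the numbering such that numbering from this end puts the double bond at C-2 rather than C-4.
This places the double bond between C-2 and C-3; a bromo group at C-3.
Assembling the pieces gives 3-bromohex-2-ene.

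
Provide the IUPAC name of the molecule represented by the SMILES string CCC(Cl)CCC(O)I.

The longest carbon chain that includes the –OH group has 6 carbons, so the parent hydride is hexane.
The principal characteristic group is an alcohol (–OH), named with the suffix -ol.
The numbering direction is chosen so that numbering from this end puts the hydroxyl group at C-1 rather than C-6.
This places the hydroxyl at C-1; a chloro group at C-4; an iodo group at C-1.
The substituents are ordered alphabetically, ignoring any di-/tri- multipliers.
Putting it together: 4-chloro-1-iodohexan-1-ol.

4-chloro-1-iodohexan-1-ol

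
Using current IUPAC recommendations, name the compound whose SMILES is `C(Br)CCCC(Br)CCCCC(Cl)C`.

1,5-dibromo-10-chloroundecane

The longest carbon chain is 11 atoms: the parent is undecane.
Choose the numbering such that the substituent locant set {1,5,10} is lower than {2,7,11} at the first point of difference.
That gives bromo groups at C-1 and C-5; a chloro group at C-10.
Substituent prefixes are cited in alphabetical order (multiplying prefixes like di-/tri- are ignored for ordering).
Putting it together: 1,5-dibromo-10-chloroundecane.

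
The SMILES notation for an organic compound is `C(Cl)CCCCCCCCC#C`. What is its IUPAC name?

11-chloroundec-1-yne

Counting along the main chain through the multiple bond gives 11 carbons: the parent is undecane.
The chain contains a C≡C triple bond, so the unsaturation ending is -yne.
Choose the numbering such that numbering from this end puts the triple bond at C-1 rather than C-10.
This places the triple bond between C-1 and C-2; a chloro group at C-11.
Putting it together: 11-chloroundec-1-yne.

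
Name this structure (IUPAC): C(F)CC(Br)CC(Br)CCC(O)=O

The longest chain bearing the –COOH group is 8 carbons long (octane).
The principal characteristic group is a carboxylic acid (terminal –COOH), named with the suffix -oic acid.
The numbering direction is chosen so that the carboxylic acid carbon is C-1 by definition.
That gives bromo groups at C-4 and C-6; a fluoro group at C-8.
The substituents are ordered alphabetically, ignoring any di-/tri- multipliers.
The name is 4,6-dibromo-8-fluorooctanoic acid.

4,6-dibromo-8-fluorooctanoic acid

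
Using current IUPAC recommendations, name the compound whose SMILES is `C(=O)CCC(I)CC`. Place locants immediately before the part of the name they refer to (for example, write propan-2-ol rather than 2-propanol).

4-iodohexanal

The longest chain bearing the –CHO group is 6 carbons long (hexane).
An aldehyde (terminal –CHO) is the principal characteristic group, giving the suffix -al.
Choose the numbering such that the aldehyde carbon is C-1 by definition.
This places an iodo group at C-4.
Assembling the pieces gives 4-iodohexanal.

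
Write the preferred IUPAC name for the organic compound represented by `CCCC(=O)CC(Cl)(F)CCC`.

The longest carbon chain that includes the carbonyl has 9 carbons, so the parent hydride is nonane.
The principal characteristic group is a ketone (C=O on an internal carbon), named with the suffix -one.
Number the chain so that numbering from this end puts the carbonyl group at C-4 rather than C-6.
That gives the carbonyl at C-4; a chloro group at C-6; a fluoro group at C-6.
Substituent prefixes are cited in alphabetical order (multiplying prefixes like di-/tri- are ignored for ordering).
Putting it together: 6-chloro-6-fluorononan-4-one.

6-chloro-6-fluorononan-4-one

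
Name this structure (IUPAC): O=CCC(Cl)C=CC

3-chlorohex-4-enal

The longest chain bearing the –CHO group and the multiple bond is 6 carbons long (hexane).
The principal characteristic group is an aldehyde (terminal –CHO), named with the suffix -al.
There is one C=C double bond, indicated by the ending -ene.
Choose the numbering such that the aldehyde carbon is C-1 by definition.
That gives the double bond between C-4 and C-5; a chloro group at C-3.
Putting it together: 3-chlorohex-4-enal.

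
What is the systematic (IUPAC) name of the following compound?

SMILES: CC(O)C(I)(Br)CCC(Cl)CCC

3-bromo-6-chloro-3-iodononan-2-ol

The longest chain bearing the –OH group is 9 carbons long (nonane).
An alcohol (–OH) is the principal characteristic group, giving the suffix -ol.
The numbering direction is chosen so that numbering from this end puts the hydroxyl group at C-2 rather than C-8.
That gives the hydroxyl at C-2; a bromo group at C-3; a chloro group at C-6; an iodo group at C-3.
Prefixes are listed alphabetically: bromo, chloro, iodo.
Putting it together: 3-bromo-6-chloro-3-iodononan-2-ol.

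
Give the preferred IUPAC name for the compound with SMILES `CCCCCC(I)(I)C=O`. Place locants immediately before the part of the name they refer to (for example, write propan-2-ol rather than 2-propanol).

The longest carbon chain that includes the –CHO group has 7 carbons, so the parent hydride is heptane.
An aldehyde (terminal –CHO) is the principal characteristic group, giving the suffix -al.
The numbering direction is chosen so that the aldehyde carbon is C-1 by definition.
This places two iodo groups at C-2.
Assembling the pieces gives 2,2-diiodoheptanal.

2,2-diiodoheptanal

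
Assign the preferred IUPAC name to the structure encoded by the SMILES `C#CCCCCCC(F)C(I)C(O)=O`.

The longest chain bearing the –COOH group and the multiple bond is 10 carbons long (decane).
The principal characteristic group is a carboxylic acid (terminal –COOH), named with the suffix -oic acid.
There is one C≡C triple bond, indicated by the ending -yne.
The numbering direction is chosen so that the carboxylic acid carbon is C-1 by definition.
With this numbering: the triple bond between C-9 and C-10; a fluoro group at C-3; an iodo group at C-2.
Prefixes are listed alphabetically: fluoro, iodo.
Putting it together: 3-fluoro-2-iododec-9-ynoic acid.

3-fluoro-2-iododec-9-ynoic acid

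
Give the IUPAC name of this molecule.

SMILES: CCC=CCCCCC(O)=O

The longest carbon chain that includes the –COOH group and the multiple bond has 9 carbons, so the parent hydride is nonane.
A carboxylic acid (terminal –COOH) is the principal characteristic group, giving the suffix -oic acid.
The chain contains a C=C double bond, so the unsaturation ending is -ene.
Number the chain so that the carboxylic acid carbon is C-1 by definition.
With this numbering: the double bond between C-6 and C-7.
Putting it together: non-6-enoic acid.

non-6-enoic acid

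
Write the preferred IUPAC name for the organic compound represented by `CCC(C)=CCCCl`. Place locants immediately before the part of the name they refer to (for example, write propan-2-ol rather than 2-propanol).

Counting along the main chain through the multiple bond gives 6 carbons: the parent is hexane.
The chain contains a C=C double bond, so the unsaturation ending is -ene.
Choose the numbering such that the substituent locant set {1,4} is lower than {3,6} at the first point of difference.
With this numbering: the double bond between C-3 and C-4; a chloro group at C-1; a methyl group at C-4.
Substituent prefixes are cited in alphabetical order (multiplying prefixes like di-/tri- are ignored for ordering).
Assembling the pieces gives 1-chloro-4-methylhex-3-ene.

1-chloro-4-methylhex-3-ene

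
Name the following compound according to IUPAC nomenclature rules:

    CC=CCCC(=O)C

Counting along the main chain through the carbonyl and the multiple bond gives 7 carbons: the parent is heptane.
A ketone (C=O on an internal carbon) is the principal characteristic group, giving the suffix -one.
The chain contains a C=C double bond, so the unsaturation ending is -ene.
The numbering direction is chosen so that numbering from this end puts the carbonyl group at C-2 rather than C-6.
With this numbering: the carbonyl at C-2; the double bond between C-5 and C-6.
Putting it together: hept-5-en-2-one.

hept-5-en-2-one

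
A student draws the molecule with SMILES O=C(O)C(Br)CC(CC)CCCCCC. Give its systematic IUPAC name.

2-bromo-4-ethyldecanoic acid

The longest chain bearing the –COOH group is 10 carbons long (decane).
A carboxylic acid (terminal –COOH) is the principal characteristic group, giving the suffix -oic acid.
The numbering direction is chosen so that the carboxylic acid carbon is C-1 by definition.
This places a bromo group at C-2; an ethyl group at C-4.
Prefixes are listed alphabetically: bromo, ethyl.
Putting it together: 2-bromo-4-ethyldecanoic acid.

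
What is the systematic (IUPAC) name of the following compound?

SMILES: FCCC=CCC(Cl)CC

6-chloro-1-fluorooct-3-ene

The longest chain bearing the multiple bond is 8 carbons long (octane).
The chain contains a C=C double bond, so the unsaturation ending is -ene.
The numbering direction is chosen so that numbering from this end puts the double bond at C-3 rather than C-5.
With this numbering: the double bond between C-3 and C-4; a chloro group at C-6; a fluoro group at C-1.
Substituent prefixes are cited in alphabetical order (multiplying prefixes like di-/tri- are ignored for ordering).
Assembling the pieces gives 6-chloro-1-fluorooct-3-ene.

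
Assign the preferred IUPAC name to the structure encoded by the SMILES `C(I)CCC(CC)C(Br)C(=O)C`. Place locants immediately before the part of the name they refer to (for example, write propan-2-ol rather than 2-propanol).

The longest carbon chain that includes the carbonyl has 7 carbons, so the parent hydride is heptane.
A ketone (C=O on an internal carbon) is the principal characteristic group, giving the suffix -one.
Number the chain so that numbering from this end puts the carbonyl group at C-2 rather than C-6.
With this numbering: the carbonyl at C-2; a bromo group at C-3; an ethyl group at C-4; an iodo group at C-7.
Substituent prefixes are cited in alphabetical order (multiplying prefixes like di-/tri- are ignored for ordering).
Assembling the pieces gives 3-bromo-4-ethyl-7-iodoheptan-2-one.

3-bromo-4-ethyl-7-iodoheptan-2-one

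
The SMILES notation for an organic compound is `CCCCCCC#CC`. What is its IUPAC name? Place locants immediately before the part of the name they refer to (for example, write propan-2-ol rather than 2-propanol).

The longest carbon chain that includes the multiple bond has 9 carbons, so the parent hydride is nonane.
A C≡C triple bond in the chain gives the infix -yne-.
The numbering direction is chosen so that numbering from this end puts the triple bond at C-2 rather than C-7.
With this numbering: the triple bond between C-2 and C-3.
Assembling the pieces gives non-2-yne.

non-2-yne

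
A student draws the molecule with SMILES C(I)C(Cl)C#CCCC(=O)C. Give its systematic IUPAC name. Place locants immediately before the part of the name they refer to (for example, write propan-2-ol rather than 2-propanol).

The longest carbon chain that includes the carbonyl and the multiple bond has 8 carbons, so the parent hydride is octane.
The principal characteristic group is a ketone (C=O on an internal carbon), named with the suffix -one.
There is one C≡C triple bond, indicated by the ending -yne.
Choose the numbering such that numbering from this end puts the carbonyl group at C-2 rather than C-7.
With this numbering: the carbonyl at C-2; the triple bond between C-5 and C-6; a chloro group at C-7; an iodo group at C-8.
Substituent prefixes are cited in alphabetical order (multiplying prefixes like di-/tri- are ignored for ordering).
Putting it together: 7-chloro-8-iodooct-5-yn-2-one.

7-chloro-8-iodooct-5-yn-2-one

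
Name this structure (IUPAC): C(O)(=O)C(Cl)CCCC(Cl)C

2,6-dichloroheptanoic acid

The longest chain bearing the –COOH group is 7 carbons long (heptane).
A carboxylic acid (terminal –COOH) is the principal characteristic group, giving the suffix -oic acid.
The numbering direction is chosen so that the carboxylic acid carbon is C-1 by definition.
With this numbering: chloro groups at C-2 and C-6.
The name is 2,6-dichloroheptanoic acid.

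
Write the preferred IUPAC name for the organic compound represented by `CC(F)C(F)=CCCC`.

2,3-difluorohept-3-ene

The longest chain bearing the multiple bond is 7 carbons long (heptane).
A C=C double bond in the chain gives the infix -ene-.
Choose the numbering such that numbering from this end puts the double bond at C-3 rather than C-4.
This places the double bond between C-3 and C-4; fluoro groups at C-2 and C-3.
Assembling the pieces gives 2,3-difluorohept-3-ene.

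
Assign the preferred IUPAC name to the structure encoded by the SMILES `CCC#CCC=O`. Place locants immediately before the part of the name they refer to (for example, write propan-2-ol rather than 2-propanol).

Counting along the main chain through the –CHO group and the multiple bond gives 6 carbons: the parent is hexane.
An aldehyde (terminal –CHO) is the principal characteristic group, giving the suffix -al.
The chain contains a C≡C triple bond, so the unsaturation ending is -yne.
Number the chain so that the aldehyde carbon is C-1 by definition.
This places the triple bond between C-3 and C-4.
Putting it together: hex-3-ynal.

hex-3-ynal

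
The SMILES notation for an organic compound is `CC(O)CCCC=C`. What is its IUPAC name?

The longest carbon chain that includes the –OH group and the multiple bond has 7 carbons, so the parent hydride is heptane.
An alcohol (–OH) is the principal characteristic group, giving the suffix -ol.
There is one C=C double bond, indicated by the ending -ene.
The numbering direction is chosen so that numbering from this end puts the hydroxyl group at C-2 rather than C-6.
That gives the hydroxyl at C-2; the double bond between C-6 and C-7.
Putting it together: hept-6-en-2-ol.

hept-6-en-2-ol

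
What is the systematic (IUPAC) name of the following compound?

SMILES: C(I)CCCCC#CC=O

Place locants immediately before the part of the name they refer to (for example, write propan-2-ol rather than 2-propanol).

8-iodooct-2-ynal

The longest chain bearing the –CHO group and the multiple bond is 8 carbons long (octane).
The highest-priority functional group is an aldehyde (terminal –CHO), so the name ends in -al.
The chain contains a C≡C triple bond, so the unsaturation ending is -yne.
The numbering direction is chosen so that the aldehyde carbon is C-1 by definition.
This places the triple bond between C-2 and C-3; an iodo group at C-8.
The name is 8-iodooct-2-ynal.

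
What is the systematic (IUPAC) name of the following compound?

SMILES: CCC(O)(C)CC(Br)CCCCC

5-bromo-3-methyldecan-3-ol

Counting along the main chain through the –OH group gives 10 carbons: the parent is decane.
The highest-priority functional group is an alcohol (–OH), so the name ends in -ol.
Number the chain so that numbering from this end puts the hydroxyl group at C-3 rather than C-8.
With this numbering: the hydroxyl at C-3; a bromo group at C-5; a methyl group at C-3.
Substituent prefixes are cited in alphabetical order (multiplying prefixes like di-/tri- are ignored for ordering).
Assembling the pieces gives 5-bromo-3-methyldecan-3-ol.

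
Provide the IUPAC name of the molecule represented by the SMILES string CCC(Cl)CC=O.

3-chloropentanal

The longest chain bearing the –CHO group is 5 carbons long (pentane).
The principal characteristic group is an aldehyde (terminal –CHO), named with the suffix -al.
Choose the numbering such that the aldehyde carbon is C-1 by definition.
This places a chloro group at C-3.
Putting it together: 3-chloropentanal.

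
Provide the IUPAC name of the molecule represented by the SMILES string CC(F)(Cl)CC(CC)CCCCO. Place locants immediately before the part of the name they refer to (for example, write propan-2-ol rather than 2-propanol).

The longest chain bearing the –OH group is 8 carbons long (octane).
The highest-priority functional group is an alcohol (–OH), so the name ends in -ol.
The numbering direction is chosen so that numbering from this end puts the hydroxyl group at C-1 rather than C-8.
With this numbering: the hydroxyl at C-1; a chloro group at C-7; an ethyl group at C-5; a fluoro group at C-7.
Prefixes are listed alphabetically: chloro, ethyl, fluoro.
Putting it together: 7-chloro-5-ethyl-7-fluorooctan-1-ol.

7-chloro-5-ethyl-7-fluorooctan-1-ol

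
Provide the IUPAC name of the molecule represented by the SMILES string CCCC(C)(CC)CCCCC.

The longest carbon chain is 9 atoms: the parent is nonane.
Number the chain so that the substituent locant set {4,4} is lower than {6,6} at the first point of difference.
That gives an ethyl group at C-4; a methyl group at C-4.
Prefixes are listed alphabetically: ethyl, methyl.
Assembling the pieces gives 4-ethyl-4-methylnonane.

4-ethyl-4-methylnonane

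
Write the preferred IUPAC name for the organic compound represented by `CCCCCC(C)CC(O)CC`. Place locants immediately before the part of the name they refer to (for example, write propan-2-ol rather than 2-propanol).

The longest carbon chain that includes the –OH group has 10 carbons, so the parent hydride is decane.
The principal characteristic group is an alcohol (–OH), named with the suffix -ol.
The numbering direction is chosen so that numbering from this end puts the hydroxyl group at C-3 rather than C-8.
This places the hydroxyl at C-3; a methyl group at C-5.
Assembling the pieces gives 5-methyldecan-3-ol.

5-methyldecan-3-ol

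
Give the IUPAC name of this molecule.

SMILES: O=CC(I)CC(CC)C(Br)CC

Counting along the main chain through the –CHO group gives 7 carbons: the parent is heptane.
The principal characteristic group is an aldehyde (terminal –CHO), named with the suffix -al.
Choose the numbering such that the aldehyde carbon is C-1 by definition.
That gives a bromo group at C-5; an ethyl group at C-4; an iodo group at C-2.
Substituent prefixes are cited in alphabetical order (multiplying prefixes like di-/tri- are ignored for ordering).
Putting it together: 5-bromo-4-ethyl-2-iodoheptanal.

5-bromo-4-ethyl-2-iodoheptanal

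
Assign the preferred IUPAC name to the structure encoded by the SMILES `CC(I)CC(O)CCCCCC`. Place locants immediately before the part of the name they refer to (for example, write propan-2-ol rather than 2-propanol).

2-iododecan-4-ol

Counting along the main chain through the –OH group gives 10 carbons: the parent is decane.
The principal characteristic group is an alcohol (–OH), named with the suffix -ol.
Choose the numbering such that numbering from this end puts the hydroxyl group at C-4 rather than C-7.
This places the hydroxyl at C-4; an iodo group at C-2.
Putting it together: 2-iododecan-4-ol.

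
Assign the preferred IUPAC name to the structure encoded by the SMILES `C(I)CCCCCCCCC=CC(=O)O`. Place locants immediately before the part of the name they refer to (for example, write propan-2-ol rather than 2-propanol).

The longest chain bearing the –COOH group and the multiple bond is 12 carbons long (dodecane).
The principal characteristic group is a carboxylic acid (terminal –COOH), named with the suffix -oic acid.
A C=C double bond in the chain gives the infix -ene-.
Choose the numbering such that the carboxylic acid carbon is C-1 by definition.
That gives the double bond between C-2 and C-3; an iodo group at C-12.
The name is 12-iodododec-2-enoic acid.

12-iodododec-2-enoic acid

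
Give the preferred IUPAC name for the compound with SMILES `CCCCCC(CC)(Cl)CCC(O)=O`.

4-chloro-4-ethylnonanoic acid

The longest chain bearing the –COOH group is 9 carbons long (nonane).
A carboxylic acid (terminal –COOH) is the principal characteristic group, giving the suffix -oic acid.
Number the chain so that the carboxylic acid carbon is C-1 by definition.
With this numbering: a chloro group at C-4; an ethyl group at C-4.
Substituent prefixes are cited in alphabetical order (multiplying prefixes like di-/tri- are ignored for ordering).
Putting it together: 4-chloro-4-ethylnonanoic acid.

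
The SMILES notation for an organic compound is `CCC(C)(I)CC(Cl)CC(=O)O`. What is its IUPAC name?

The longest carbon chain that includes the –COOH group has 7 carbons, so the parent hydride is heptane.
The highest-priority functional group is a carboxylic acid (terminal –COOH), so the name ends in -oic acid.
Number the chain so that the carboxylic acid carbon is C-1 by definition.
With this numbering: a chloro group at C-3; an iodo group at C-5; a methyl group at C-5.
The substituents are ordered alphabetically, ignoring any di-/tri- multipliers.
The name is 3-chloro-5-iodo-5-methylheptanoic acid.

3-chloro-5-iodo-5-methylheptanoic acid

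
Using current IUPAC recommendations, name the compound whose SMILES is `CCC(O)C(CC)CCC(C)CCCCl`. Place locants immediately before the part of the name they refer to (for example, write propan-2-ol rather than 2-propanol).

Counting along the main chain through the –OH group gives 10 carbons: the parent is decane.
The highest-priority functional group is an alcohol (–OH), so the name ends in -ol.
Number the chain so that numbering from this end puts the hydroxyl group at C-3 rather than C-8.
This places the hydroxyl at C-3; a chloro group at C-10; an ethyl group at C-4; a methyl group at C-7.
Substituent prefixes are cited in alphabetical order (multiplying prefixes like di-/tri- are ignored for ordering).
Putting it together: 10-chloro-4-ethyl-7-methyldecan-3-ol.

10-chloro-4-ethyl-7-methyldecan-3-ol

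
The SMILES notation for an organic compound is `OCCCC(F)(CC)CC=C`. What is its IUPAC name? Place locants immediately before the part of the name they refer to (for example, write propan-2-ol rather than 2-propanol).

The longest chain bearing the –OH group and the multiple bond is 7 carbons long (heptane).
The highest-priority functional group is an alcohol (–OH), so the name ends in -ol.
The chain contains a C=C double bond, so the unsaturation ending is -ene.
Number the chain so that numbering from this end puts the hydroxyl group at C-1 rather than C-7.
That gives the hydroxyl at C-1; the double bond between C-6 and C-7; an ethyl group at C-4; a fluoro group at C-4.
Prefixes are listed alphabetically: ethyl, fluoro.
Putting it together: 4-ethyl-4-fluorohept-6-en-1-ol.

4-ethyl-4-fluorohept-6-en-1-ol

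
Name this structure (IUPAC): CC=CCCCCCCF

9-fluoronon-2-ene

Counting along the main chain through the multiple bond gives 9 carbons: the parent is nonane.
There is one C=C double bond, indicated by the ending -ene.
The numbering direction is chosen so that numbering from this end puts the double bond at C-2 rather than C-7.
This places the double bond between C-2 and C-3; a fluoro group at C-9.
Putting it together: 9-fluoronon-2-ene.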